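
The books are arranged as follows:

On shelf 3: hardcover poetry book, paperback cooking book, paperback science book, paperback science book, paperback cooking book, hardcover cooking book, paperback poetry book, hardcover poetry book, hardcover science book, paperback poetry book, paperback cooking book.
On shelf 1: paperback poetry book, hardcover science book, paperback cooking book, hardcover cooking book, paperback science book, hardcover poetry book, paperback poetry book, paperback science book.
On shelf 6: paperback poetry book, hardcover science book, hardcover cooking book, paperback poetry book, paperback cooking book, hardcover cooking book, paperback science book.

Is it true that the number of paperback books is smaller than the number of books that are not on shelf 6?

paperback books: 16.
books that are not on shelf 6: 19.
The claim requires 16 < 19, which holds.

True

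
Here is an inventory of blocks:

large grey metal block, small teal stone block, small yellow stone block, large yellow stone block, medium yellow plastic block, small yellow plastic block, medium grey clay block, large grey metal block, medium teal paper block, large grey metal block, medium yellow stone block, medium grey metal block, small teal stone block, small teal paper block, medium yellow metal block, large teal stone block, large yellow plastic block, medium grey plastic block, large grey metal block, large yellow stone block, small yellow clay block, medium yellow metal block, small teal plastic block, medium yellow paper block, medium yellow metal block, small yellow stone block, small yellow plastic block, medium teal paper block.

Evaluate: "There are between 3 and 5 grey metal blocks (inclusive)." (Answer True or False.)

|grey metal blocks| = 5.
The claim requires 3 ≤ 5 ≤ 5, which holds.

True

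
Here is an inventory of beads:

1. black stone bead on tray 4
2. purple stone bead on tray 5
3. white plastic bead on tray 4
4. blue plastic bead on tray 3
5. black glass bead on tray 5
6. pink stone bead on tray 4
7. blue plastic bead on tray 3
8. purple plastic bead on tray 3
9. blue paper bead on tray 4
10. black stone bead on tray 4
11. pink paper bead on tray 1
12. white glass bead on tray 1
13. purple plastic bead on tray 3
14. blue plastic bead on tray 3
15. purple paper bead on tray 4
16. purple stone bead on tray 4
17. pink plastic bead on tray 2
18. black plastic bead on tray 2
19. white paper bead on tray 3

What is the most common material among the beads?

Counts by material: plastic 8, stone 5, paper 4, glass 2.
The maximum is 8, held uniquely by plastic.

plastic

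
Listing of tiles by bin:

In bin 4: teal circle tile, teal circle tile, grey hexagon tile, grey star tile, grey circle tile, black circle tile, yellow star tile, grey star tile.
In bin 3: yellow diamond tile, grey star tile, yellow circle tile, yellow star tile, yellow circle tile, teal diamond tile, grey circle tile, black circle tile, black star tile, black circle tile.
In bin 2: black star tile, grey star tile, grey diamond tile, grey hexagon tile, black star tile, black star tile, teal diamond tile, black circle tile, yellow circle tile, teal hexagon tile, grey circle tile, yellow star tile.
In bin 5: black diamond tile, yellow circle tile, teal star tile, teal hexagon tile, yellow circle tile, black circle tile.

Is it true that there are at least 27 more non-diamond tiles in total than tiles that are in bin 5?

False

There are 31 non-diamond tiles.
There are 6 tiles in bin 5.
The claim requires 31 − 6 = 25 ≥ 27, which does not hold.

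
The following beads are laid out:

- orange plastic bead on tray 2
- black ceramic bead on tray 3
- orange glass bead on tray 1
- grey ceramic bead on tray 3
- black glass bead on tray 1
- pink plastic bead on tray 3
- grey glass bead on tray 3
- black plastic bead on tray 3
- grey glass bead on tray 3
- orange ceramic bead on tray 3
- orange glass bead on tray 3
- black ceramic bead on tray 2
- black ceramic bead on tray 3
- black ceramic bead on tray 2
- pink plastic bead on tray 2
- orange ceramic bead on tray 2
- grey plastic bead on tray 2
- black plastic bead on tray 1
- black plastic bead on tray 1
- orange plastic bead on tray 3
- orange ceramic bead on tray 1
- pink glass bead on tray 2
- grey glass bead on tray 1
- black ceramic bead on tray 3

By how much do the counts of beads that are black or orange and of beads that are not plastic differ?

0

beads that are black or orange: 16. beads that are not plastic: 16.
|16 − 16| = 16 − 16 = 0.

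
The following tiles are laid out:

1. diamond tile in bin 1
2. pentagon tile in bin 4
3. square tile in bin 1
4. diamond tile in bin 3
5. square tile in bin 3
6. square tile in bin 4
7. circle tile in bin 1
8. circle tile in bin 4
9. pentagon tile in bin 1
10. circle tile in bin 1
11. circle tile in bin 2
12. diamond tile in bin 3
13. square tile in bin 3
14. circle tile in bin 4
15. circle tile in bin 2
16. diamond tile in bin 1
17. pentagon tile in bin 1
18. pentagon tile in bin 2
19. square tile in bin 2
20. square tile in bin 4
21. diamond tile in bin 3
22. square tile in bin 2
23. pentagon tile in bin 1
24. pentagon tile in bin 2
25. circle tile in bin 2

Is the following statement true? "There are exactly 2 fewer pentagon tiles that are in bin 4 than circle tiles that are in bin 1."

pentagon tiles in bin 4: 1.
circle tiles in bin 1: 2.
The claim requires 2 − 1 (= 1) to equal 2, which does not hold.

False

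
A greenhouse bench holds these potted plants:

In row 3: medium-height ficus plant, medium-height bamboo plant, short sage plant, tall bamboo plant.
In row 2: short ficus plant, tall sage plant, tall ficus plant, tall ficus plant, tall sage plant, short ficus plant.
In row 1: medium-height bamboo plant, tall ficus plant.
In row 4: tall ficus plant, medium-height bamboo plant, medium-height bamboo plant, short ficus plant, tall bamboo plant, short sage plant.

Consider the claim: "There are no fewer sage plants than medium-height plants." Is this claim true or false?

False

There are 4 sage plants.
There are 5 medium-height plants.
The claim requires 4 ≥ 5, which does not hold.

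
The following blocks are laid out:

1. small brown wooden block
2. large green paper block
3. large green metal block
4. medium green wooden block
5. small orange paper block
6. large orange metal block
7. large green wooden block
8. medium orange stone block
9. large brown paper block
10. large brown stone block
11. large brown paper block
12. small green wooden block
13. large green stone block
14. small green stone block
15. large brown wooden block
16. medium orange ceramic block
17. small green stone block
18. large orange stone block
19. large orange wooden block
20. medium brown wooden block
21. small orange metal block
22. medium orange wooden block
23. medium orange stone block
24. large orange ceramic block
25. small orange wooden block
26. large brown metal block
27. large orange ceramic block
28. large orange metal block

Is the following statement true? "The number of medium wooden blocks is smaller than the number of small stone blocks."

False

There are 3 medium wooden blocks.
There are 2 small stone blocks.
The claim requires 3 < 2, which does not hold.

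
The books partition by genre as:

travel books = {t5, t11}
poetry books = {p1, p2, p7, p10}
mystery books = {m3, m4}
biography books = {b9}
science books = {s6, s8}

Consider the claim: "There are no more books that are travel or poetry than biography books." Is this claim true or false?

False

books that are travel or poetry: 6.
biography books: 1.
The claim requires 6 ≤ 1, which does not hold.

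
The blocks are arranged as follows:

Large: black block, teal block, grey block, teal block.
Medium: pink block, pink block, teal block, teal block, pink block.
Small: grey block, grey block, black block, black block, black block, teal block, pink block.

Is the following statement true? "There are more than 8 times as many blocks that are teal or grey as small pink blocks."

|blocks that are teal or grey| = 8.
|small pink blocks| = 1.
The claim requires 8 > 8 × 1 = 8, which does not hold.

False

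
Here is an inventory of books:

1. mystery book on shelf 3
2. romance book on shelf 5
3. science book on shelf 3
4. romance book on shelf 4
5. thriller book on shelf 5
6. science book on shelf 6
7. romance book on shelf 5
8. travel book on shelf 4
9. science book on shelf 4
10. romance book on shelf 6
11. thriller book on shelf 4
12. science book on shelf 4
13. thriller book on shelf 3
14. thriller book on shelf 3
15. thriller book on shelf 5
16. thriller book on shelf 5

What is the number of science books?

4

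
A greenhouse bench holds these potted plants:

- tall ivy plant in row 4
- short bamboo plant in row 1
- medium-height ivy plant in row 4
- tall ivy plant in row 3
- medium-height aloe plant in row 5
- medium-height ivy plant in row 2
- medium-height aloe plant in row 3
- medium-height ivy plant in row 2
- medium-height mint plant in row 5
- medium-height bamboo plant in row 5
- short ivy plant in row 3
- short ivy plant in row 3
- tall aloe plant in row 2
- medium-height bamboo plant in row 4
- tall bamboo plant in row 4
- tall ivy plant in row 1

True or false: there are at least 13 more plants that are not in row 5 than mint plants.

False

plants that are not in row 5: 13.
mint plants: 1.
The claim requires 13 − 1 = 12 ≥ 13, which does not hold.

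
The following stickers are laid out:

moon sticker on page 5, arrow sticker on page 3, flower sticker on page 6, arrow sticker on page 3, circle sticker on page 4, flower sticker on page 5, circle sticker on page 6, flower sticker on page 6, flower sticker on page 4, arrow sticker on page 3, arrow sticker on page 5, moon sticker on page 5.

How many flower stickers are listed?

4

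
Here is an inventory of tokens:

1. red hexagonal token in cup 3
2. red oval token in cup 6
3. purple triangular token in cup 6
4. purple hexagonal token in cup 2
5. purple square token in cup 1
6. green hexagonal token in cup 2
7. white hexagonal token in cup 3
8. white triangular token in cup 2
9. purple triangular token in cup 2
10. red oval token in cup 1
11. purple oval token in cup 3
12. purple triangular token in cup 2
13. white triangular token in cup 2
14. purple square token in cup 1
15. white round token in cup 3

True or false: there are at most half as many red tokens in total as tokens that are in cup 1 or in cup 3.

red tokens: 3.
tokens in cup 1 or in cup 3: 7.
The claim requires 2 × 3 = 6 ≤ 7, which holds.

True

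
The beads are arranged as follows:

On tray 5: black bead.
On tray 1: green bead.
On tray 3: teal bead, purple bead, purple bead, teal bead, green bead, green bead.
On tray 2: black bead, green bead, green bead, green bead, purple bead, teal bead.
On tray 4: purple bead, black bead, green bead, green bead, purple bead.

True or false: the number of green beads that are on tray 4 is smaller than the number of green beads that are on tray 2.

There are 2 green beads on tray 4.
There are 3 green beads on tray 2.
The claim requires 2 < 3, which holds.

True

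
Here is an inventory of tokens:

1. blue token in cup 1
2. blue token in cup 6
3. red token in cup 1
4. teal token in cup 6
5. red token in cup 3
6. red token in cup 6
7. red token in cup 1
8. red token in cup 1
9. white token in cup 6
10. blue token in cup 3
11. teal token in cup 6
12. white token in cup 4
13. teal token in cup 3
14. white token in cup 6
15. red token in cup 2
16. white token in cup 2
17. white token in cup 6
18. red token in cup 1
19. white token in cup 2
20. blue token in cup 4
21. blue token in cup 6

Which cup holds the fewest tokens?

Counts by cup: cup 6→8, cup 1→5, cup 3→3, cup 2→3, cup 4→2.
The minimum is 2, held uniquely by cup 4.

cup 4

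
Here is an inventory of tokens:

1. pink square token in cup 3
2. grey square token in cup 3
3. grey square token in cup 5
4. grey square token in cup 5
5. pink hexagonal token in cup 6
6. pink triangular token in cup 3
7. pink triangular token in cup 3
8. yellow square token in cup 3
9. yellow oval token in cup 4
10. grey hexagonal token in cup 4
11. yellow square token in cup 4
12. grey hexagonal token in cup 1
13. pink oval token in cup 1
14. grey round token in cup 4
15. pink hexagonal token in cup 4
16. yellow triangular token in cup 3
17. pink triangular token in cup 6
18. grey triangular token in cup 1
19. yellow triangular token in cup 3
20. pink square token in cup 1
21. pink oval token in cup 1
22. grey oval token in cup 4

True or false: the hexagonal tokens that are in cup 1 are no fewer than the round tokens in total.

|hexagonal tokens in cup 1| = 1.
|round tokens| = 1.
The claim requires 1 ≥ 1, which holds.

True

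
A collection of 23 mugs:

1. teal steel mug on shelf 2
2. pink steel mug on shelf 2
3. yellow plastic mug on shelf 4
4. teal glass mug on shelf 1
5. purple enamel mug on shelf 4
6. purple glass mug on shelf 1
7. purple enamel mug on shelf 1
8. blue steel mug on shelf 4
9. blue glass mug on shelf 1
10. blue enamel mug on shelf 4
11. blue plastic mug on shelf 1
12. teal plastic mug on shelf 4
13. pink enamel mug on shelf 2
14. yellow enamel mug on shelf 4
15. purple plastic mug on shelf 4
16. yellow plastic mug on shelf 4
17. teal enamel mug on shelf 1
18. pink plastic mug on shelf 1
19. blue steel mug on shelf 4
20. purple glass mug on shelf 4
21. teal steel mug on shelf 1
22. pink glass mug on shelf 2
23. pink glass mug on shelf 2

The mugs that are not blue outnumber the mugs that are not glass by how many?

mugs that are not blue: 18.
mugs that are not glass: 17.
18 − 17 = 1.

1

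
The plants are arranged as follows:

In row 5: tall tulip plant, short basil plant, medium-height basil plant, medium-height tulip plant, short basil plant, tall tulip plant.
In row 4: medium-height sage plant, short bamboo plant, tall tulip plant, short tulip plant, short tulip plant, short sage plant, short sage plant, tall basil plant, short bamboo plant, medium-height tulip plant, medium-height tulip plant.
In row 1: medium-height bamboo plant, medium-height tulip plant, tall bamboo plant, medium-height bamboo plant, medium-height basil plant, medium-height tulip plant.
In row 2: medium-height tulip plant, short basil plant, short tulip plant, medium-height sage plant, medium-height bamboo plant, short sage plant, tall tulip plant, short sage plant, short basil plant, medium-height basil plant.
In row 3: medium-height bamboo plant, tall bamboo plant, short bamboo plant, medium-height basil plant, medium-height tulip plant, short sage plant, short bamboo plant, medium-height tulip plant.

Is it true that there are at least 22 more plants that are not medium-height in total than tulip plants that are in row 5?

There are 23 plants that are not medium-height.
There are 3 tulip plants in row 5.
The claim requires 23 − 3 = 20 ≥ 22, which does not hold.

False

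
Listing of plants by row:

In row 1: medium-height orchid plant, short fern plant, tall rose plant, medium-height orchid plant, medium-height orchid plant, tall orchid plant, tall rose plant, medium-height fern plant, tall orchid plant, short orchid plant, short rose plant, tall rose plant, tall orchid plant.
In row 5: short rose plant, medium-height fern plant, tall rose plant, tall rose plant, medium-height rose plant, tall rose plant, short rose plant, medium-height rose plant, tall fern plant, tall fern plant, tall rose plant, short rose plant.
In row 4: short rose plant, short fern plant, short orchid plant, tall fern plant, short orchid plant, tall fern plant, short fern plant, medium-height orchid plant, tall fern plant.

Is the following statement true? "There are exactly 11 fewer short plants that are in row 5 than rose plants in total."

True

short plants in row 5: 3.
rose plants: 14.
The claim requires 14 − 3 (= 11) to equal 11, which holds.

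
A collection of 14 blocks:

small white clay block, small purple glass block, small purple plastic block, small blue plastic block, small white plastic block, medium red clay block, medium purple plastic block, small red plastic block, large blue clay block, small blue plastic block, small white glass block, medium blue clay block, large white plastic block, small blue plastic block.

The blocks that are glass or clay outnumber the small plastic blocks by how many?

blocks that are glass or clay: 6.
small plastic blocks: 6.
6 − 6 = 0.

0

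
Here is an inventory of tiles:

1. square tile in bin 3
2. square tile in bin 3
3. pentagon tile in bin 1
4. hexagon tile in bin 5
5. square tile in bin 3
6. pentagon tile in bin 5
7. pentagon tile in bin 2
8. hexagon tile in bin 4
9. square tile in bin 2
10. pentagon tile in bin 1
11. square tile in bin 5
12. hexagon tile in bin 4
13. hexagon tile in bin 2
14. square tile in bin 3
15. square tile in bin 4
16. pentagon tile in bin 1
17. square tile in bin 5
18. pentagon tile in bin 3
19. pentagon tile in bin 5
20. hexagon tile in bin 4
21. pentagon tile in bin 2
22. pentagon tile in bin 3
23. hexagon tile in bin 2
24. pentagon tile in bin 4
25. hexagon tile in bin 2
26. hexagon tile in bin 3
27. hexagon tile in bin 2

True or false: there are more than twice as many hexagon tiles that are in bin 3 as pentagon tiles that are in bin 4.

hexagon tiles in bin 3: 1.
pentagon tiles in bin 4: 1.
The claim requires 1 > 2 × 1 = 2, which does not hold.

False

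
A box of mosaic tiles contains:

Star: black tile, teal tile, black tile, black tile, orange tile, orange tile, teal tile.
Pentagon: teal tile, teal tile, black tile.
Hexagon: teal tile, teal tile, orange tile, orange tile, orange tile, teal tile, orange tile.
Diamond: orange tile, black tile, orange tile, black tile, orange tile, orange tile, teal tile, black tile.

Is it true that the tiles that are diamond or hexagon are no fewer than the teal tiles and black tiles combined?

True

There are 15 tiles that are diamond or hexagon.
teal tiles: 8; black tiles: 7; combined: 8 + 7 = 15.
The claim requires 15 ≥ 15, which holds.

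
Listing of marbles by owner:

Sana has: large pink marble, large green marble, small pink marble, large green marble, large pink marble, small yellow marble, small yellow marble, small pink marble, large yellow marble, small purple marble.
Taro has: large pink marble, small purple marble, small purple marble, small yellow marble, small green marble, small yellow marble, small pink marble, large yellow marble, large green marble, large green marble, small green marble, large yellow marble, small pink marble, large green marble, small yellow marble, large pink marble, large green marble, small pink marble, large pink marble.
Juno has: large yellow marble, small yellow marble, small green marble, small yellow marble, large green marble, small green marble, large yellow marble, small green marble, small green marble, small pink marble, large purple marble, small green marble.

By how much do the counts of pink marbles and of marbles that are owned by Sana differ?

1

pink marbles: 11. marbles owned by Sana: 10.
|11 − 10| = 11 − 10 = 1.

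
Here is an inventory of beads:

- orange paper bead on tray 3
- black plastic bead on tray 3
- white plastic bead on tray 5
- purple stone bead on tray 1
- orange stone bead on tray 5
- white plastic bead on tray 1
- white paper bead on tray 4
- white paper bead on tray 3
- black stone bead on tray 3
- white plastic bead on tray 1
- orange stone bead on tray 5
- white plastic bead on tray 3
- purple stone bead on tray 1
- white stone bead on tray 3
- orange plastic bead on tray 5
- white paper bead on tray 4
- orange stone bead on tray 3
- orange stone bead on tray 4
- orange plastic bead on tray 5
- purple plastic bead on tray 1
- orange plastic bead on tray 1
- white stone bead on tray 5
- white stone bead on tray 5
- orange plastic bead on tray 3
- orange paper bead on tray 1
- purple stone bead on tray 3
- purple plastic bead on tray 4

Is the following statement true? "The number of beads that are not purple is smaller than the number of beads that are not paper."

False

There are 22 beads that are not purple.
There are 22 beads that are not paper.
The claim requires 22 < 22, which does not hold.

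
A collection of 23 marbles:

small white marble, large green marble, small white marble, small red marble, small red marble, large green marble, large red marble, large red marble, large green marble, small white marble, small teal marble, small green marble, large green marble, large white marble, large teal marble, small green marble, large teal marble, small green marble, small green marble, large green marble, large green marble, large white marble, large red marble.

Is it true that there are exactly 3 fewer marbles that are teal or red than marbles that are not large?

There are 8 marbles that are teal or red.
There are 10 marbles that are not large.
The claim requires 10 − 8 (= 2) to equal 3, which does not hold.

False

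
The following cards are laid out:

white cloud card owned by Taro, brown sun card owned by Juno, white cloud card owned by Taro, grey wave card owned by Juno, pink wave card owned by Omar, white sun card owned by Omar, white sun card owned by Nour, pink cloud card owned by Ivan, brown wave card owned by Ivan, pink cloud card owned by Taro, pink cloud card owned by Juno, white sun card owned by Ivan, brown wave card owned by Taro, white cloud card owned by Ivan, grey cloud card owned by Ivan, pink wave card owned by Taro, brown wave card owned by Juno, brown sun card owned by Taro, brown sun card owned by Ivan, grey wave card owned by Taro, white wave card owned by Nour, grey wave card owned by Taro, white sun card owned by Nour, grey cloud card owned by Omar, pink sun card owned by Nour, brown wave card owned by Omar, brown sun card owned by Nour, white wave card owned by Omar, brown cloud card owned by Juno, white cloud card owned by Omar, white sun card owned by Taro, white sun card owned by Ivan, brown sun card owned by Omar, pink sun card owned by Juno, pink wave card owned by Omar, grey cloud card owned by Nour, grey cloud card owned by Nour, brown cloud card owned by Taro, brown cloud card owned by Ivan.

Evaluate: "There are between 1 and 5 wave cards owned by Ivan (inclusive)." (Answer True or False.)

wave cards owned by Ivan: 1.
The claim requires 1 ≤ 1 ≤ 5, which holds.

True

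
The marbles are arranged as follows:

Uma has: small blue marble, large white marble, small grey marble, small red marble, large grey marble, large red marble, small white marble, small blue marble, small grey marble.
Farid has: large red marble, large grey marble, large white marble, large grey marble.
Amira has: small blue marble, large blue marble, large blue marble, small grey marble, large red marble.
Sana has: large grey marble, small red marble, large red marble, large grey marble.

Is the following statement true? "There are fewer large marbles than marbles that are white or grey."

There are 13 large marbles.
There are 11 marbles that are white or grey.
The claim requires 13 < 11, which does not hold.

False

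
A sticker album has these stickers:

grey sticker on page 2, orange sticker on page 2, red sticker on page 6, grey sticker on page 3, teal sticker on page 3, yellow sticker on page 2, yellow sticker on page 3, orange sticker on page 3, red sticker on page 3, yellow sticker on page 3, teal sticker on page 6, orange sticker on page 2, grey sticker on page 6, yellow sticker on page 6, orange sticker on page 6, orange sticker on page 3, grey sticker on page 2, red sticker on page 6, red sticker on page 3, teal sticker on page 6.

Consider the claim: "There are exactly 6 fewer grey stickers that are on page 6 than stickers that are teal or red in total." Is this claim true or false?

True

There is 1 grey sticker on page 6.
There are 7 stickers that are teal or red.
The claim requires 7 − 1 (= 6) to equal 6, which holds.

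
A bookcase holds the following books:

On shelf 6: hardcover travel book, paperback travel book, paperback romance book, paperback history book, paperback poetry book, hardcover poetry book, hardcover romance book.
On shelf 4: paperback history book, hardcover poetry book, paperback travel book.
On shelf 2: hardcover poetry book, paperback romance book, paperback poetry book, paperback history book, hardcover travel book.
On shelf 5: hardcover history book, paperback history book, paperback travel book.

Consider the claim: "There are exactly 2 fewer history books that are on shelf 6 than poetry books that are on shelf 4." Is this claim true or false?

False

history books on shelf 6: 1.
poetry books on shelf 4: 1.
The claim requires 1 − 1 (= 0) to equal 2, which does not hold.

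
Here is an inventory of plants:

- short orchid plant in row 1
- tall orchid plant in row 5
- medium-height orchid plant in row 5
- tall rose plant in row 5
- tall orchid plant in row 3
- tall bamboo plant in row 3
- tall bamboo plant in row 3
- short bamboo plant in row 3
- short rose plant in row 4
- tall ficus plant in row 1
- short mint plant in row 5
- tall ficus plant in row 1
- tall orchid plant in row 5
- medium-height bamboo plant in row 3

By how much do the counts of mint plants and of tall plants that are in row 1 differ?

1

mint plants: 1. tall plants in row 1: 2.
|1 − 2| = 2 − 1 = 1.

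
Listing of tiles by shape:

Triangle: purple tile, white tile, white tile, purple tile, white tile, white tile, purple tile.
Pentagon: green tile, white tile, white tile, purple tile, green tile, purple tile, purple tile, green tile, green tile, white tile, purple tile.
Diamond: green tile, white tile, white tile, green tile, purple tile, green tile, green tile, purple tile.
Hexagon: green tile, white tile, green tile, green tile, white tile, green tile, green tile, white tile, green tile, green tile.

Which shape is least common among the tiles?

triangle

Counts by shape: pentagon 11, hexagon 10, diamond 8, triangle 7.
The minimum is 7, held uniquely by triangle.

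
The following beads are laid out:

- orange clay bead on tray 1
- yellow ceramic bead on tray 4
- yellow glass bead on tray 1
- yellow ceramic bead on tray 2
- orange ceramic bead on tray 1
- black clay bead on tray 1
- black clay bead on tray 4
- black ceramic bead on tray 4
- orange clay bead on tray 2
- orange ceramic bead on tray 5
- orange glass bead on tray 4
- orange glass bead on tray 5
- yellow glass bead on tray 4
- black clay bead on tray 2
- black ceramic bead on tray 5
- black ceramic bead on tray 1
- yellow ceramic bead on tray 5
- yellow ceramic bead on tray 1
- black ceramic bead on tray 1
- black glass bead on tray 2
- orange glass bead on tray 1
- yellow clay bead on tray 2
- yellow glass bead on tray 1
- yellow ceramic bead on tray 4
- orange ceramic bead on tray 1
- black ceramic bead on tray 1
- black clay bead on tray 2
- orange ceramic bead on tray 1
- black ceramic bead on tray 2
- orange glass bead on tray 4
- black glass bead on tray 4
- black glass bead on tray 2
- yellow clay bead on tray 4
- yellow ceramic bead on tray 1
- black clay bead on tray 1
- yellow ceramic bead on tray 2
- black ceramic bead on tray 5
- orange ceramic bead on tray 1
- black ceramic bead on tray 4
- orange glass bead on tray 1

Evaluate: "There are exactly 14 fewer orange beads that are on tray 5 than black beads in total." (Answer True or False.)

orange beads on tray 5: 2.
black beads: 16.
The claim requires 16 − 2 (= 14) to equal 14, which holds.

True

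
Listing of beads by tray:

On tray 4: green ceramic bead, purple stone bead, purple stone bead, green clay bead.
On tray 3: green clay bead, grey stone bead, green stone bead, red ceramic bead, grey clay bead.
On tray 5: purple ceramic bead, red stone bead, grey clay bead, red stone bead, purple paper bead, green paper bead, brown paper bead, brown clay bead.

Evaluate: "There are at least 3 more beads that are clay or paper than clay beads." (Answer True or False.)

True

|beads that are clay or paper| = 8.
|clay beads| = 5.
The claim requires 8 − 5 = 3 ≥ 3, which holds.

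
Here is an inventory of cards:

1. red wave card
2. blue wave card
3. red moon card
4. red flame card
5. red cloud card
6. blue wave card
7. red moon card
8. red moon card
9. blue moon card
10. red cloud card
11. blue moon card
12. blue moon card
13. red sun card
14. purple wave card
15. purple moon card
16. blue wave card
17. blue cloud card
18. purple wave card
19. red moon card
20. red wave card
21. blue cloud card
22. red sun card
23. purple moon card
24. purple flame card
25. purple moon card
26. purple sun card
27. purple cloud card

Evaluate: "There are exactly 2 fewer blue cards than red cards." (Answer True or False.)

False

There are 8 blue cards.
There are 11 red cards.
The claim requires 11 − 8 (= 3) to equal 2, which does not hold.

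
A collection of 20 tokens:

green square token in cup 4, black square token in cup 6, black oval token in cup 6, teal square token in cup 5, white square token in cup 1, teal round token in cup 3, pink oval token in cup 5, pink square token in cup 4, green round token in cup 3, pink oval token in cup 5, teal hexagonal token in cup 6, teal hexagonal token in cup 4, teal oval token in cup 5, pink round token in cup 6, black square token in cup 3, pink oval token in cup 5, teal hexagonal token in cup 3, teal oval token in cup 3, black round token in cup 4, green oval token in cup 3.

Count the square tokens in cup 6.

1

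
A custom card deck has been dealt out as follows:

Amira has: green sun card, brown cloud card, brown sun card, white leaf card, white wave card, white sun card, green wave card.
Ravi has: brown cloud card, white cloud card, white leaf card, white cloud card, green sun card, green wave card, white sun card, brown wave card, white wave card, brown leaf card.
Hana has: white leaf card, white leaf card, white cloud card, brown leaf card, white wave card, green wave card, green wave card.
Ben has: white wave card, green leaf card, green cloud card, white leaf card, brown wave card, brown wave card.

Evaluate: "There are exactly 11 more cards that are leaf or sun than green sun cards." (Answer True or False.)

True

There are 13 cards that are leaf or sun.
There are 2 green sun cards.
The claim requires 13 − 2 (= 11) to equal 11, which holds.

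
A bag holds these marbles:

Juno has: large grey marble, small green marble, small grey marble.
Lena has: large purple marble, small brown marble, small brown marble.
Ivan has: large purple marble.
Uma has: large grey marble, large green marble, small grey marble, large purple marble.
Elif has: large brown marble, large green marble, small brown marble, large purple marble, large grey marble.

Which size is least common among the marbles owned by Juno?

Counts by size (restricted to marbles owned by Juno): small 2, large 1.
The minimum is 1, held uniquely by large.

large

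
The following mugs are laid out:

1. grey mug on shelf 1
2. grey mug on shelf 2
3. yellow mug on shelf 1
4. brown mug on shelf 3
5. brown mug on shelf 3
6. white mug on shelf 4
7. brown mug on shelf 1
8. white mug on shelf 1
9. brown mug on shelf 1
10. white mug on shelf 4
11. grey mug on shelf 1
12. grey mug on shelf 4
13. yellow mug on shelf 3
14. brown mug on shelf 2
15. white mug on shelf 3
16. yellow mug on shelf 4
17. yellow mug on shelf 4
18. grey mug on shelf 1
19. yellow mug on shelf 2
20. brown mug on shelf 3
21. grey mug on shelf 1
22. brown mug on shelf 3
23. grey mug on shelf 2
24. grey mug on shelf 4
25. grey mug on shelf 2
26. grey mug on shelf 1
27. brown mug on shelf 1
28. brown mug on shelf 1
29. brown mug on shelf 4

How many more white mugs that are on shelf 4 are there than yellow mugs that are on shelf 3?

white mugs on shelf 4: 2.
yellow mugs on shelf 3: 1.
2 − 1 = 1.

1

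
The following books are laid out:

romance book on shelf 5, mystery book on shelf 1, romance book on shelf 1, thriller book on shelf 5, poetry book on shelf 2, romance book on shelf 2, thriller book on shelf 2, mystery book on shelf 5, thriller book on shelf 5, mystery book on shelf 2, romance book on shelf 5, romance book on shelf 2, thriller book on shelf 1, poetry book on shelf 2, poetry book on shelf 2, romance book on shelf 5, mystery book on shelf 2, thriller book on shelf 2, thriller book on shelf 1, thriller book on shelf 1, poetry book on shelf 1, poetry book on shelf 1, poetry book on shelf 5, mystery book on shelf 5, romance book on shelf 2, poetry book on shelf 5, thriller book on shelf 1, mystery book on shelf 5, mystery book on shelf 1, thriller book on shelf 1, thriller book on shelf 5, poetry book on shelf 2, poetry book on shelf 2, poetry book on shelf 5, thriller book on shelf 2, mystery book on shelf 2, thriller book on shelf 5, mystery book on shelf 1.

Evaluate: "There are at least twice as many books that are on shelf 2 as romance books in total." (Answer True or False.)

True

|books on shelf 2| = 14.
|romance books| = 7.
The claim requires 14 ≥ 2 × 7 = 14, which holds.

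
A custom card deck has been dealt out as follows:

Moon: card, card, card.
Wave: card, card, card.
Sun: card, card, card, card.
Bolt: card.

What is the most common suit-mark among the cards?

sun

Counts by suit-mark: sun 4, moon 3, wave 3, bolt 1.
The maximum is 4, held uniquely by sun.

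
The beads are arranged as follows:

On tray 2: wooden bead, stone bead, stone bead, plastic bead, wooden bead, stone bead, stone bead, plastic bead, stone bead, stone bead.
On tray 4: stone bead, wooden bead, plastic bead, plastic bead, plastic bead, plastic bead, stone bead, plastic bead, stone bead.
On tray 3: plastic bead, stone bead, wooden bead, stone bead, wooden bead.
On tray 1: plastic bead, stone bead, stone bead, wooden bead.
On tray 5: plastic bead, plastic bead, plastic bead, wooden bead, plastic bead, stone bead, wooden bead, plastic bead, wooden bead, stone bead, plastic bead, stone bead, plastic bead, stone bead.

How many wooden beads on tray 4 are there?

1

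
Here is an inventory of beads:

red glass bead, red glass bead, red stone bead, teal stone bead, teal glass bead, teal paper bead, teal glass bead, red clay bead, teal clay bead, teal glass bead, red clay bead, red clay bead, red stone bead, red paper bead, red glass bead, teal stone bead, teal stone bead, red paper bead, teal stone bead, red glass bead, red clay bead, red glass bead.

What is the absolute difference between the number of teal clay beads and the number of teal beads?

teal clay beads: 1. teal beads: 9.
|1 − 9| = 9 − 1 = 8.

8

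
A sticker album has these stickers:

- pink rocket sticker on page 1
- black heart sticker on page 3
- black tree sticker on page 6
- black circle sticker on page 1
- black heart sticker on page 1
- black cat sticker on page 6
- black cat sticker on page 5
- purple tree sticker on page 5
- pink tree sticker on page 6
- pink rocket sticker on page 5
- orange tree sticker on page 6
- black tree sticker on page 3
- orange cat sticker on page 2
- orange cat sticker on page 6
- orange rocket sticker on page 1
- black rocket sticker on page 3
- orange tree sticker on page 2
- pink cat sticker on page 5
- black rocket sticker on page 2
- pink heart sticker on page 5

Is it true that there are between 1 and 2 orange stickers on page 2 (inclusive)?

There are 2 orange stickers on page 2.
The claim requires 1 ≤ 2 ≤ 2, which holds.

True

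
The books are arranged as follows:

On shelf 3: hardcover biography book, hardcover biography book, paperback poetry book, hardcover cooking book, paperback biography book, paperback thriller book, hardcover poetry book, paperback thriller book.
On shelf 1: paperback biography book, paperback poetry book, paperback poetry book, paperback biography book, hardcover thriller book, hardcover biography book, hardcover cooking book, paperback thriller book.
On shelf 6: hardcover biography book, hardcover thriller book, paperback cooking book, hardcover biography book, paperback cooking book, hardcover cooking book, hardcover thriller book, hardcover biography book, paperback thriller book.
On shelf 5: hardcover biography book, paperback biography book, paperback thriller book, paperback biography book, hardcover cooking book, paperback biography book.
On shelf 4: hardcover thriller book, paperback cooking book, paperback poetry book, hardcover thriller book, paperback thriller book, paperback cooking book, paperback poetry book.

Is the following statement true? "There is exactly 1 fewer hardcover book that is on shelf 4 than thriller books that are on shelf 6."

|hardcover books on shelf 4| = 2.
|thriller books on shelf 6| = 3.
The claim requires 3 − 2 (= 1) to equal 1, which holds.

True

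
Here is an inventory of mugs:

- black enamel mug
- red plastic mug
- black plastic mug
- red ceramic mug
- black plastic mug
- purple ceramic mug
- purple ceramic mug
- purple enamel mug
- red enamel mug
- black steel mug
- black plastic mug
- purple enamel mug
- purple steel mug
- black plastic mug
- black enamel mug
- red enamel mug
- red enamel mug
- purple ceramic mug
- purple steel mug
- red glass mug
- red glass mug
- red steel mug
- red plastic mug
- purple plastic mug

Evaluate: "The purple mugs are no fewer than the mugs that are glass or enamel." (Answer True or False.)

False

There are 8 purple mugs.
There are 9 mugs that are glass or enamel.
The claim requires 8 ≥ 9, which does not hold.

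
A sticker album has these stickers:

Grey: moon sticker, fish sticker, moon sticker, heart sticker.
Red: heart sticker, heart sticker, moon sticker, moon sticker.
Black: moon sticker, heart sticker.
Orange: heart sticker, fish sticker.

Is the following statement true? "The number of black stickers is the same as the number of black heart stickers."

|black stickers| = 2.
|black heart stickers| = 1.
The claim requires 2 = 1, which does not hold.

False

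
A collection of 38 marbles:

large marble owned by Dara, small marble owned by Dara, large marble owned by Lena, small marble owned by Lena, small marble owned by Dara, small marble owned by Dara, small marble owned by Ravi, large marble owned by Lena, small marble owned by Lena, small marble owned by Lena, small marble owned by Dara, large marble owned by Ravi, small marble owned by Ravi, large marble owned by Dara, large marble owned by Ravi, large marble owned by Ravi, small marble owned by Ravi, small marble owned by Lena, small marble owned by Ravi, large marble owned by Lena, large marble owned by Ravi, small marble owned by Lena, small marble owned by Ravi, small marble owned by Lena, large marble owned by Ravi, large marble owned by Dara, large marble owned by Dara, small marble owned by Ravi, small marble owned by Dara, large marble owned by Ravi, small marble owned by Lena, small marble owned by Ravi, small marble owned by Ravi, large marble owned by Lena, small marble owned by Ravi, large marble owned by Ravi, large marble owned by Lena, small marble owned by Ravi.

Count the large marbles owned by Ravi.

7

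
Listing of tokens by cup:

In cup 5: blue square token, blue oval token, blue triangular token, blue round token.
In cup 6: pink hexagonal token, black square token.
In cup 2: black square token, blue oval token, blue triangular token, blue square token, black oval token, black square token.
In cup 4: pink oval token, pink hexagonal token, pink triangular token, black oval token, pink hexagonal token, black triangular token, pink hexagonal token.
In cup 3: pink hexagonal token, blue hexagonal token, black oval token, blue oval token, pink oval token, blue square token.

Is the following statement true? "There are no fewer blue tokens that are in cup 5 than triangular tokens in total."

True

blue tokens in cup 5: 4.
triangular tokens: 4.
The claim requires 4 ≥ 4, which holds.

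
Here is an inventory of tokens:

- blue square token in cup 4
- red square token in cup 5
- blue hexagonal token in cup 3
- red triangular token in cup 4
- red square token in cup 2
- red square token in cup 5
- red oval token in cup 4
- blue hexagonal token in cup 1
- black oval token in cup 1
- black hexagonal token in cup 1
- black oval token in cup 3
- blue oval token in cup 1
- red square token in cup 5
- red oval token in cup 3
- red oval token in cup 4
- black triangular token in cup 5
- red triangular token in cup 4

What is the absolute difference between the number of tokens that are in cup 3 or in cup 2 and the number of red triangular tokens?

2

tokens in cup 3 or in cup 2: 4. red triangular tokens: 2.
|4 − 2| = 4 − 2 = 2.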